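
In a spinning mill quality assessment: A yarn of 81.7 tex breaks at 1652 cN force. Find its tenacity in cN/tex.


Formula: Tenacity = Breaking force / Linear density
Tenacity = 1652 cN / 81.7 tex
Tenacity = 20.22 cN/tex

20.22 cN/tex


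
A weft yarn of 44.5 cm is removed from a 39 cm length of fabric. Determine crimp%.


Formula: Crimp% = ((L_yarn - L_fabric) / L_fabric) * 100
Step 1: Extension = 44.5 - 39 = 5.5 cm
Step 2: Crimp% = (5.5 / 39) * 100
Step 3: Crimp% = 0.141026 * 100 = 14.1026% ≈ 14.1%

14.1%


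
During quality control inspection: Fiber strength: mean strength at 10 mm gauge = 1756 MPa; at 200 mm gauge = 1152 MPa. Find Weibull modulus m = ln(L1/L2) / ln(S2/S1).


Formula: m = ln(L1/L2) / ln(S2/S1)
Step 1: ln(L1/L2) = ln(10/200) = -2.99573
Step 2: S2/S1 = 1152/1756 = 0.65604
Step 3: ln(S2/S1) = ln(0.65604) = -0.42153
Step 4: m = -2.99573 / -0.42153 = 7.11

7.11 (Weibull m)


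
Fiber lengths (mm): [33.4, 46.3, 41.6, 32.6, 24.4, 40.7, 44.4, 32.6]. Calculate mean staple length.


Formula: Mean = sum of lengths / count
Sum = 33.4 + 46.3 + 41.6 + 32.6 + 24.4 + 40.7 + 44.4 + 32.6
Sum = 296.0 mm
Mean = 296.0 / 8 = 37.00 mm

37.00 mm


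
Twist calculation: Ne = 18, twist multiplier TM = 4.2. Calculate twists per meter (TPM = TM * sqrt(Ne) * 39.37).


Formula: TPM = TM * sqrt(Ne) * 39.37
Step 1: sqrt(Ne) = sqrt(18) = 4.2426
Step 2: TM * sqrt(Ne) = 4.2 * 4.2426 = 17.8189
Step 3: TPM = 17.8189 * 39.37 = 702 twists/m

702 twists/m


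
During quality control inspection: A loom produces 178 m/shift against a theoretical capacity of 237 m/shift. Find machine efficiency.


Formula: Efficiency% = (Actual output / Theoretical output) * 100
Efficiency% = (178 / 237) * 100
Efficiency% = 0.751055 * 100 = 75.1055% ≈ 75.1%

75.1%


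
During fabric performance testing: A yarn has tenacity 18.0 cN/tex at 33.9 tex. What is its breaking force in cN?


Formula: Breaking force = Tenacity * Linear density
F = 18.0 cN/tex * 33.9 tex
F = 610.20 cN

610.20 cN


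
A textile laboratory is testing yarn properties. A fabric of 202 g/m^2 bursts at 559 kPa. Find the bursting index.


Formula: Bursting Index = Bursting Strength / Fabric GSM
BI = 559 kPa / 202 g/m^2
BI = 2.767 kPa/(g/m^2)

2.767 kPa/(g/m^2)


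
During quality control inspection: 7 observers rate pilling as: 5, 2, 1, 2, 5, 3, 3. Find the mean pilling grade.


Formula: Mean = sum / count
Sum = 5 + 2 + 1 + 2 + 5 + 3 + 3 = 21
Mean = 21 / 7 = 3.0

3.0


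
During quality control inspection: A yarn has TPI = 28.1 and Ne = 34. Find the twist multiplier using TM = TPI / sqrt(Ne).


Formula: TM = TPI / sqrt(Ne)
Step 1: sqrt(Ne) = sqrt(34) = 5.831
Step 2: TM = 28.1 / 5.831 = 4.82

4.82 TM


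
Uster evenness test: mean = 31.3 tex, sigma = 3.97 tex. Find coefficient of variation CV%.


Formula: CV% = (standard deviation / mean) * 100
Step 1: Ratio = 3.97 / 31.3 = 0.126837
Step 2: CV% = 0.126837 * 100 = 12.6837% ≈ 12.7%

12.7%


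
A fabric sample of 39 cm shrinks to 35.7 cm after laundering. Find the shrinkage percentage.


Formula: Shrinkage% = ((L_before - L_after) / L_before) * 100
Step 1: Shrinkage = 39 - 35.7 = 3.3 cm
Step 2: Shrinkage% = (3.3 / 39) * 100
Step 3: Shrinkage% = 0.084615 * 100 = 8.4615% ≈ 8.5%

8.5%


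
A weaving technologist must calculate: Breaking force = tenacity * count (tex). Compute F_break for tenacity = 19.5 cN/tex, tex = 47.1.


Formula: Breaking force = Tenacity * Linear density
F = 19.5 cN/tex * 47.1 tex
F = 918.45 cN

918.45 cN


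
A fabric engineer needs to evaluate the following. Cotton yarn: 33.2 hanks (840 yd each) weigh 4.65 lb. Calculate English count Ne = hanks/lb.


Formula: Ne = hanks / mass_lb
Substituting: Ne = 33.2 / 4.65
Ne = 7.1

7.1 Ne


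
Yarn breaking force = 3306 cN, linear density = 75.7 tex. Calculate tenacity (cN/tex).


Formula: Tenacity = Breaking force / Linear density
Tenacity = 3306 cN / 75.7 tex
Tenacity = 43.67 cN/tex

43.67 cN/tex


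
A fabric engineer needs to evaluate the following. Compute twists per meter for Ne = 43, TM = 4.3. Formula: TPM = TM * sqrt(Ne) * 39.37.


Formula: TPM = TM * sqrt(Ne) * 39.37
Step 1: sqrt(Ne) = sqrt(43) = 6.5574
Step 2: TM * sqrt(Ne) = 4.3 * 6.5574 = 28.1968
Step 3: TPM = 28.1968 * 39.37 = 1110 twists/m

1110 twists/m


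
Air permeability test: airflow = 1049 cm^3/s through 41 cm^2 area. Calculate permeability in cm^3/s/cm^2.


Formula: Air Permeability = Airflow / Test Area
AP = 1049 cm^3/s / 41 cm^2
AP = 25.6 cm^3/s/cm^2

25.6 cm^3/s/cm^2


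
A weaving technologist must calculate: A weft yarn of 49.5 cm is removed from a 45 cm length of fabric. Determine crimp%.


Formula: Crimp% = ((L_yarn - L_fabric) / L_fabric) * 100
Step 1: Extension = 49.5 - 45 = 4.5 cm
Step 2: Crimp% = (4.5 / 45) * 100
Step 3: Crimp% = 0.1 * 100 = 10.0%

10.0%


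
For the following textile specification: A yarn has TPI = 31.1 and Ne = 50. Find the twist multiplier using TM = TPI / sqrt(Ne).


Formula: TM = TPI / sqrt(Ne)
Step 1: sqrt(Ne) = sqrt(50) = 7.0711
Step 2: TM = 31.1 / 7.0711 = 4.40

4.40 TM


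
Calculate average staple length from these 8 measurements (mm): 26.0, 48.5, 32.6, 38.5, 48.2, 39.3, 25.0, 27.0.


Formula: Mean = sum of lengths / count
Sum = 26.0 + 48.5 + 32.6 + 38.5 + 48.2 + 39.3 + 25.0 + 27.0
Sum = 285.1 mm
Mean = 285.1 / 8 = 35.64 mm

35.64 mm


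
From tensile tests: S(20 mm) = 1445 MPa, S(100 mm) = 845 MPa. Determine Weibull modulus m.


Formula: m = ln(L1/L2) / ln(S2/S1)
Step 1: ln(L1/L2) = ln(20/100) = -1.60944
Step 2: S2/S1 = 845/1445 = 0.58478
Step 3: ln(S2/S1) = ln(0.58478) = -0.53652
Step 4: m = -1.60944 / -0.53652 = 3.00

3.00 (Weibull m)


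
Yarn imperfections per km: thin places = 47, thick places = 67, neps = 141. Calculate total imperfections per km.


Formula: Total = thin places + thick places + neps
Total = 47 + 67 + 141
Total = 255 imperfections/km

255 imperfections/km


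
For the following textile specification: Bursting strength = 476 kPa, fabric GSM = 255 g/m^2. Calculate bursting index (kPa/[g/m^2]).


Formula: Bursting Index = Bursting Strength / Fabric GSM
BI = 476 kPa / 255 g/m^2
BI = 1.867 kPa/(g/m^2)

1.867 kPa/(g/m^2)


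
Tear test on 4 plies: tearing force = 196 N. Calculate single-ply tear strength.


Formula: Per-ply strength = Total force / Number of plies
Per-ply = 196 N / 4
Per-ply = 49 N

49 N


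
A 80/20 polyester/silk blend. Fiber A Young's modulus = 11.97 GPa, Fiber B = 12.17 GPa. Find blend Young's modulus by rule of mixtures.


Formula: Blend property = (fraction_A * property_A) + (fraction_B * property_B)
Step 1: Contribution A = 80/100 * 11.97 GPa = 9.576 GPa
Step 2: Contribution B = 20/100 * 12.17 GPa = 2.434 GPa
Step 3: Blend Young's modulus = 9.576 + 2.434 = 12.01 GPa

12.01 GPa


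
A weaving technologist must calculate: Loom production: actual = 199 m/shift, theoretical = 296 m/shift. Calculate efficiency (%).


Formula: Efficiency% = (Actual output / Theoretical output) * 100
Efficiency% = (199 / 296) * 100
Efficiency% = 0.672297 * 100 = 67.2297% ≈ 67.2%

67.2%


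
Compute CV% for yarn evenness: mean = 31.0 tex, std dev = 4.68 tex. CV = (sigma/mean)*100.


Formula: CV% = (standard deviation / mean) * 100
Step 1: Ratio = 4.68 / 31.0 = 0.150968
Step 2: CV% = 0.150968 * 100 = 15.0968% ≈ 15.1%

15.1%


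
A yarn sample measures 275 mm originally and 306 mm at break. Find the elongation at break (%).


Formula: Elongation (%) = ((L_break - L0) / L0) * 100
Step 1: Extension = 306 - 275 = 31 mm
Step 2: Elongation = (31 / 275) * 100
Step 3: Elongation = 0.112727 * 100 = 11.2727% ≈ 11.3%

11.3%


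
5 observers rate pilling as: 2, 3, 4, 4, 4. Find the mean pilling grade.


Formula: Mean = sum / count
Sum = 2 + 3 + 4 + 4 + 4 = 17
Mean = 17 / 5 = 3.4

3.4


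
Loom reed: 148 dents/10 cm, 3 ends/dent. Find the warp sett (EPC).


Formula: EPC = (dents per 10 cm * ends per dent) / 10
Step 1: Total ends per 10 cm = 148 * 3 = 444
Step 2: EPC = 444 / 10 = 44.4 ends/cm

44.4 ends/cm


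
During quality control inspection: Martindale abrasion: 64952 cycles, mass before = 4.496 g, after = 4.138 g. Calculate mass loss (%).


Formula: Mass loss% = ((m_before - m_after) / m_before) * 100
Step 1: Mass loss = 4.496 - 4.138 = 0.358 g
Step 2: Ratio = 0.358 / 4.496 = 0.0796263
Step 3: Mass loss% = 0.0796263 * 100 = 7.96263% ≈ 7.96%

7.96%


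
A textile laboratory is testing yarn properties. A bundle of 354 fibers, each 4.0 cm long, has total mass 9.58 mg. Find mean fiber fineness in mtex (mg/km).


Formula: fineness (mtex) = mass (mg) / total length (km) = (mass_mg / total_length_m) * 1000
Step 1: Convert fiber length: 4.0 cm = 0.04 m
Step 2: Total fiber length = 354 * 0.04 = 14.16 m
Step 3: Linear density = 9.58 mg / 14.16 m = 0.6766 mg/m
Step 4: fineness = 0.6766 * 1000 = 676.6 mtex

676.6 mtex


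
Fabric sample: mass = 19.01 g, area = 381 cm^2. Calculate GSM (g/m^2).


Formula: GSM = mass_g / area_m2
Step 1: Convert area: 381 cm^2 = 381 / 10000 = 0.0381 m^2
Step 2: GSM = 19.01 g / 0.0381 m^2 = 499.0 g/m^2

499.0 g/m^2


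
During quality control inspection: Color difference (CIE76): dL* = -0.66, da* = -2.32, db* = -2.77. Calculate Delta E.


Formula: Delta E = sqrt(dL*^2 + da*^2 + db*^2)
Step 1: dL*^2 = (-0.66)^2 = 0.4356
Step 2: da*^2 = (-2.32)^2 = 5.3824
Step 3: db*^2 = (-2.77)^2 = 7.6729
Step 4: Sum = 0.4356 + 5.3824 + 7.6729 = 13.4909
Step 5: Delta E = sqrt(13.4909) = 3.67

3.67 Delta E


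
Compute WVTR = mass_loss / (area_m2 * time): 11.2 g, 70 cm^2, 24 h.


Formula: WVTR = mass_loss / (area * time)
Step 1: Convert area: 70 cm^2 = 0.007 m^2
Step 2: WVTR = 11.2 g / (0.007 m^2 * 24 h)
Step 3: WVTR = 11.2 / 0.168 = 66.7 g/m^2/h

66.7 g/m^2/h


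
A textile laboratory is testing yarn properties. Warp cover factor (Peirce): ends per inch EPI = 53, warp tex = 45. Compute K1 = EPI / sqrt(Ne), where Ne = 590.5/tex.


Formula: K1 = EPI / sqrt(Ne), with Ne = 590.5 / tex_warp
Step 1: Ne = 590.5 / 45 = 13.122
Step 2: sqrt(Ne) = sqrt(13.122) = 3.6224
Step 3: K1 = 53 / 3.6224 = 14.6

14.6


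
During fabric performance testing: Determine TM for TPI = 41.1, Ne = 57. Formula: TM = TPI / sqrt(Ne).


Formula: TM = TPI / sqrt(Ne)
Step 1: sqrt(Ne) = sqrt(57) = 7.5498
Step 2: TM = 41.1 / 7.5498 = 5.44

5.44 TM


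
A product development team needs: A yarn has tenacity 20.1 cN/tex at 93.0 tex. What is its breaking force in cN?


Formula: Breaking force = Tenacity * Linear density
F = 20.1 cN/tex * 93.0 tex
F = 1869.30 cN

1869.30 cN


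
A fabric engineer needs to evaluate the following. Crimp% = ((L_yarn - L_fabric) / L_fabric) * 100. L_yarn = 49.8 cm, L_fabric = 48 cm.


Formula: Crimp% = ((L_yarn - L_fabric) / L_fabric) * 100
Step 1: Extension = 49.8 - 48 = 1.8 cm
Step 2: Crimp% = (1.8 / 48) * 100
Step 3: Crimp% = 0.0375 * 100 = 3.75% ≈ 3.8%

3.8%


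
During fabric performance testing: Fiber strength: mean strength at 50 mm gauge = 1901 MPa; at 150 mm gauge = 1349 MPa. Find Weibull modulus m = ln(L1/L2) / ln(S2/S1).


Formula: m = ln(L1/L2) / ln(S2/S1)
Step 1: ln(L1/L2) = ln(50/150) = -1.09861
Step 2: S2/S1 = 1349/1901 = 0.70963
Step 3: ln(S2/S1) = ln(0.70963) = -0.34301
Step 4: m = -1.09861 / -0.34301 = 3.20

3.20 (Weibull m)


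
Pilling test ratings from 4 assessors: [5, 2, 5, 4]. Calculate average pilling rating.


Formula: Mean = sum / count
Sum = 5 + 2 + 5 + 4 = 16
Mean = 16 / 4 = 4.0

4.0


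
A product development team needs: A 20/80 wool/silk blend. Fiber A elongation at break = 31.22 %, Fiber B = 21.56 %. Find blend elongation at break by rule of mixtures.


Formula: Blend property = (fraction_A * property_A) + (fraction_B * property_B)
Step 1: Contribution A = 20/100 * 31.22 % = 6.244 %
Step 2: Contribution B = 80/100 * 21.56 % = 17.248 %
Step 3: Blend elongation at break = 6.244 + 17.248 = 23.492 %

23.492 %


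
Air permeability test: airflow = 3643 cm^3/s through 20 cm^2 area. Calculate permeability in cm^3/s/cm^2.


Formula: Air Permeability = Airflow / Test Area
AP = 3643 cm^3/s / 20 cm^2
AP = 182.2 cm^3/s/cm^2

182.2 cm^3/s/cm^2


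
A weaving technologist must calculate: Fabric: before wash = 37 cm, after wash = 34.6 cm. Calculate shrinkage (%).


Formula: Shrinkage% = ((L_before - L_after) / L_before) * 100
Step 1: Shrinkage = 37 - 34.6 = 2.4 cm
Step 2: Shrinkage% = (2.4 / 37) * 100
Step 3: Shrinkage% = 0.064865 * 100 = 6.4865% ≈ 6.5%

6.5%


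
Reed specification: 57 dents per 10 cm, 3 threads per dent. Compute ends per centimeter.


Formula: EPC = (dents per 10 cm * ends per dent) / 10
Step 1: Total ends per 10 cm = 57 * 3 = 171
Step 2: EPC = 171 / 10 = 17.1 ends/cm

17.1 ends/cm


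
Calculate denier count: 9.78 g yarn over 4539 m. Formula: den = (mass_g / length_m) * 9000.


Formula: den = (mass_g / length_m) * 9000
Substituting: den = (9.78 / 4539) * 9000
Intermediate: 9.78 / 4539 = 0.00215466 g/m
den = 0.00215466 * 9000 = 19.4 denier

19.4 denier


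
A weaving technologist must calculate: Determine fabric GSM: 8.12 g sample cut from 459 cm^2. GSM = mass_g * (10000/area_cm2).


Formula: GSM = mass_g / area_m2
Step 1: Convert area: 459 cm^2 = 459 / 10000 = 0.0459 m^2
Step 2: GSM = 8.12 g / 0.0459 m^2 = 176.9 g/m^2

176.9 g/m^2


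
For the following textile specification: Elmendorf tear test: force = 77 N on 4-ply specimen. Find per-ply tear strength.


Formula: Per-ply strength = Total force / Number of plies
Per-ply = 77 N / 4
Per-ply = 19.25 N

19.25 N


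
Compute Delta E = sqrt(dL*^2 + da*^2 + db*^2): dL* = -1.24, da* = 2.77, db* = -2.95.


Formula: Delta E = sqrt(dL*^2 + da*^2 + db*^2)
Step 1: dL*^2 = (-1.24)^2 = 1.5376
Step 2: da*^2 = 2.77^2 = 7.6729
Step 3: db*^2 = (-2.95)^2 = 8.7025
Step 4: Sum = 1.5376 + 7.6729 + 8.7025 = 17.913
Step 5: Delta E = sqrt(17.913) = 4.23

4.23 Delta E


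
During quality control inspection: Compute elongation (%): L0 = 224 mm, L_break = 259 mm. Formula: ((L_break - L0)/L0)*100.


Formula: Elongation (%) = ((L_break - L0) / L0) * 100
Step 1: Extension = 259 - 224 = 35 mm
Step 2: Elongation = (35 / 224) * 100
Step 3: Elongation = 0.15625 * 100 = 15.625% ≈ 15.6%

15.6%


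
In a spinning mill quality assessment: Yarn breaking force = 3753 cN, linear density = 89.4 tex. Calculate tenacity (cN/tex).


Formula: Tenacity = Breaking force / Linear density
Tenacity = 3753 cN / 89.4 tex
Tenacity = 41.98 cN/tex

41.98 cN/tex


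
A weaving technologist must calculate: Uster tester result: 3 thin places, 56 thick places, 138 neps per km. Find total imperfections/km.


Formula: Total = thin places + thick places + neps
Total = 3 + 56 + 138
Total = 197 imperfections/km

197 imperfections/km


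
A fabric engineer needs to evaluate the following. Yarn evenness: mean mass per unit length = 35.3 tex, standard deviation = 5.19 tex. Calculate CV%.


Formula: CV% = (standard deviation / mean) * 100
Step 1: Ratio = 5.19 / 35.3 = 0.147025
Step 2: CV% = 0.147025 * 100 = 14.7025% ≈ 14.7%

14.7%


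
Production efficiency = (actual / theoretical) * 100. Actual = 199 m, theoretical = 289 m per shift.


Formula: Efficiency% = (Actual output / Theoretical output) * 100
Efficiency% = (199 / 289) * 100
Efficiency% = 0.688581 * 100 = 68.8581% ≈ 68.9%

68.9%


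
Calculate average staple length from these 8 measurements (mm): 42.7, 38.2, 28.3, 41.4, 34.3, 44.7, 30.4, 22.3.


Formula: Mean = sum of lengths / count
Sum = 42.7 + 38.2 + 28.3 + 41.4 + 34.3 + 44.7 + 30.4 + 22.3
Sum = 282.3 mm
Mean = 282.3 / 8 = 35.29 mm

35.29 mm


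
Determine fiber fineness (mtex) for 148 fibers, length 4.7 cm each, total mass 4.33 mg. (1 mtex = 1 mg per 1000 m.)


Formula: fineness (mtex) = mass (mg) / total length (km) = (mass_mg / total_length_m) * 1000
Step 1: Convert fiber length: 4.7 cm = 0.047 m
Step 2: Total fiber length = 148 * 0.047 = 6.956 m
Step 3: Linear density = 4.33 mg / 6.956 m = 0.6225 mg/m
Step 4: fineness = 0.6225 * 1000 = 622.5 mtex

622.5 mtex


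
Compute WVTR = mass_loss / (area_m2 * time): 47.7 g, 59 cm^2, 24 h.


Formula: WVTR = mass_loss / (area * time)
Step 1: Convert area: 59 cm^2 = 0.0059 m^2
Step 2: WVTR = 47.7 g / (0.0059 m^2 * 24 h)
Step 3: WVTR = 47.7 / 0.1416 = 336.9 g/m^2/h

336.9 g/m^2/h


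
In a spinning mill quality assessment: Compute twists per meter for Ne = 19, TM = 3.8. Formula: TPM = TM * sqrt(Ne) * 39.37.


Formula: TPM = TM * sqrt(Ne) * 39.37
Step 1: sqrt(Ne) = sqrt(19) = 4.3589
Step 2: TM * sqrt(Ne) = 3.8 * 4.3589 = 16.5638
Step 3: TPM = 16.5638 * 39.37 = 652 twists/m

652 twists/m


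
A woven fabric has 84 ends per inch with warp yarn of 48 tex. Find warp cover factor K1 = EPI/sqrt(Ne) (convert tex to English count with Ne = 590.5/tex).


Formula: K1 = EPI / sqrt(Ne), with Ne = 590.5 / tex_warp
Step 1: Ne = 590.5 / 48 = 12.302
Step 2: sqrt(Ne) = sqrt(12.302) = 3.5074
Step 3: K1 = 84 / 3.5074 = 23.9

23.9


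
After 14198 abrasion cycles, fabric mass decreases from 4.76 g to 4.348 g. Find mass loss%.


Formula: Mass loss% = ((m_before - m_after) / m_before) * 100
Step 1: Mass loss = 4.76 - 4.348 = 0.412 g
Step 2: Ratio = 0.412 / 4.76 = 0.0865546
Step 3: Mass loss% = 0.0865546 * 100 = 8.65546% ≈ 8.66%

8.66%


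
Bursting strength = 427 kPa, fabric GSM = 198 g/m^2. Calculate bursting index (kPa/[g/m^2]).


Formula: Bursting Index = Bursting Strength / Fabric GSM
BI = 427 kPa / 198 g/m^2
BI = 2.157 kPa/(g/m^2)

2.157 kPa/(g/m^2)


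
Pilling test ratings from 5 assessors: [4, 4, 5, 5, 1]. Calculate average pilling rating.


Formula: Mean = sum / count
Sum = 4 + 4 + 5 + 5 + 1 = 19
Mean = 19 / 5 = 3.8

3.8


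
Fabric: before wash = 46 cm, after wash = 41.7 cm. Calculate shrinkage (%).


Formula: Shrinkage% = ((L_before - L_after) / L_before) * 100
Step 1: Shrinkage = 46 - 41.7 = 4.3 cm
Step 2: Shrinkage% = (4.3 / 46) * 100
Step 3: Shrinkage% = 0.093478 * 100 = 9.3478% ≈ 9.3%

9.3%


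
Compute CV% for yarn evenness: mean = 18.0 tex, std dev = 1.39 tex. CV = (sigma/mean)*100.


Formula: CV% = (standard deviation / mean) * 100
Step 1: Ratio = 1.39 / 18.0 = 0.077222
Step 2: CV% = 0.077222 * 100 = 7.7222% ≈ 7.7%

7.7%


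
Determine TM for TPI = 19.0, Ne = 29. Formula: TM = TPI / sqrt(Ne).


Formula: TM = TPI / sqrt(Ne)
Step 1: sqrt(Ne) = sqrt(29) = 5.3852
Step 2: TM = 19.0 / 5.3852 = 3.53

3.53 TM


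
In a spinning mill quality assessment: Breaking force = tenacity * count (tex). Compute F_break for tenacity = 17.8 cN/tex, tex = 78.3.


Formula: Breaking force = Tenacity * Linear density
F = 17.8 cN/tex * 78.3 tex
F = 1393.74 cN

1393.74 cN


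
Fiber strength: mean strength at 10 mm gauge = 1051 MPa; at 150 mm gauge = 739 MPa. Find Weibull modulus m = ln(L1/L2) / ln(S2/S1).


Formula: m = ln(L1/L2) / ln(S2/S1)
Step 1: ln(L1/L2) = ln(10/150) = -2.70805
Step 2: S2/S1 = 739/1051 = 0.70314
Step 3: ln(S2/S1) = ln(0.70314) = -0.35220
Step 4: m = -2.70805 / -0.35220 = 7.69

7.69 (Weibull m)


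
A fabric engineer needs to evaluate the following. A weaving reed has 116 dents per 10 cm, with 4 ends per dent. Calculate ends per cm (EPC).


Formula: EPC = (dents per 10 cm * ends per dent) / 10
Step 1: Total ends per 10 cm = 116 * 4 = 464
Step 2: EPC = 464 / 10 = 46.4 ends/cm

46.4 ends/cm


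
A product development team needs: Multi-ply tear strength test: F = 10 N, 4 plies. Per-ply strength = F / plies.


Formula: Per-ply strength = Total force / Number of plies
Per-ply = 10 N / 4
Per-ply = 2.5 N

2.5 N


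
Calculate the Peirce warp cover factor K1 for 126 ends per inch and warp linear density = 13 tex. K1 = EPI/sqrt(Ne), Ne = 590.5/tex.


Formula: K1 = EPI / sqrt(Ne), with Ne = 590.5 / tex_warp
Step 1: Ne = 590.5 / 13 = 45.423
Step 2: sqrt(Ne) = sqrt(45.423) = 6.7397
Step 3: K1 = 126 / 6.7397 = 18.7

18.7


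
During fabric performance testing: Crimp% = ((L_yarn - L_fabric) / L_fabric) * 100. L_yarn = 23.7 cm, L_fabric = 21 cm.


Formula: Crimp% = ((L_yarn - L_fabric) / L_fabric) * 100
Step 1: Extension = 23.7 - 21 = 2.7 cm
Step 2: Crimp% = (2.7 / 21) * 100
Step 3: Crimp% = 0.128571 * 100 = 12.8571% ≈ 12.9%

12.9%


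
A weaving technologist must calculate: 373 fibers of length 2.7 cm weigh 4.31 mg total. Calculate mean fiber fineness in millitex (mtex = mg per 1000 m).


Formula: fineness (mtex) = mass (mg) / total length (km) = (mass_mg / total_length_m) * 1000
Step 1: Convert fiber length: 2.7 cm = 0.027 m
Step 2: Total fiber length = 373 * 0.027 = 10.071 m
Step 3: Linear density = 4.31 mg / 10.071 m = 0.4280 mg/m
Step 4: fineness = 0.4280 * 1000 = 428.0 mtex

428.0 mtex


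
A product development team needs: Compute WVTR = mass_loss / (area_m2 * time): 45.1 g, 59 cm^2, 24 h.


Formula: WVTR = mass_loss / (area * time)
Step 1: Convert area: 59 cm^2 = 0.0059 m^2
Step 2: WVTR = 45.1 g / (0.0059 m^2 * 24 h)
Step 3: WVTR = 45.1 / 0.1416 = 318.5 g/m^2/h

318.5 g/m^2/h


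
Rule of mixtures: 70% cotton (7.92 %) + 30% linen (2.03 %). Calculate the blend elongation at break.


Formula: Blend property = (fraction_A * property_A) + (fraction_B * property_B)
Step 1: Contribution A = 70/100 * 7.92 % = 5.544 %
Step 2: Contribution B = 30/100 * 2.03 % = 0.609 %
Step 3: Blend elongation at break = 5.544 + 0.609 = 6.153 %

6.153 %


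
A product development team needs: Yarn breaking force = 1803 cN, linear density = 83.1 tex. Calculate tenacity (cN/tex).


Formula: Tenacity = Breaking force / Linear density
Tenacity = 1803 cN / 83.1 tex
Tenacity = 21.70 cN/tex

21.70 cN/tex


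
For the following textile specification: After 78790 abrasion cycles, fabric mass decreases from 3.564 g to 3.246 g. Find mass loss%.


Formula: Mass loss% = ((m_before - m_after) / m_before) * 100
Step 1: Mass loss = 3.564 - 3.246 = 0.318 g
Step 2: Ratio = 0.318 / 3.564 = 0.0892256
Step 3: Mass loss% = 0.0892256 * 100 = 8.92256% ≈ 8.92%

8.92%


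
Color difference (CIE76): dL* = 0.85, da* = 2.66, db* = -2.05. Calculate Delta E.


Formula: Delta E = sqrt(dL*^2 + da*^2 + db*^2)
Step 1: dL*^2 = 0.85^2 = 0.7225
Step 2: da*^2 = 2.66^2 = 7.0756
Step 3: db*^2 = (-2.05)^2 = 4.2025
Step 4: Sum = 0.7225 + 7.0756 + 4.2025 = 12.0006
Step 5: Delta E = sqrt(12.0006) = 3.46

3.46 Delta E


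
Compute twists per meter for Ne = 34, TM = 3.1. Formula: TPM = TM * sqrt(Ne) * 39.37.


Formula: TPM = TM * sqrt(Ne) * 39.37
Step 1: sqrt(Ne) = sqrt(34) = 5.831
Step 2: TM * sqrt(Ne) = 3.1 * 5.831 = 18.0761
Step 3: TPM = 18.0761 * 39.37 = 712 twists/m

712 twists/m


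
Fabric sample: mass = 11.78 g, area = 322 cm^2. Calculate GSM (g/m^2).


Formula: GSM = mass_g / area_m2
Step 1: Convert area: 322 cm^2 = 322 / 10000 = 0.0322 m^2
Step 2: GSM = 11.78 g / 0.0322 m^2 = 365.8 g/m^2

365.8 g/m^2


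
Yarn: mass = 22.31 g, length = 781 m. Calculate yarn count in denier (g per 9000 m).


Formula: den = (mass_g / length_m) * 9000
Substituting: den = (22.31 / 781) * 9000
Intermediate: 22.31 / 781 = 0.02856594 g/m
den = 0.02856594 * 9000 = 257.1 denier

257.1 denier


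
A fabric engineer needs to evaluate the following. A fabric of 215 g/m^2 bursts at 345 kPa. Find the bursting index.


Formula: Bursting Index = Bursting Strength / Fabric GSM
BI = 345 kPa / 215 g/m^2
BI = 1.605 kPa/(g/m^2)

1.605 kPa/(g/m^2)


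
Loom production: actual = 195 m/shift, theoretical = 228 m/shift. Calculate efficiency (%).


Formula: Efficiency% = (Actual output / Theoretical output) * 100
Efficiency% = (195 / 228) * 100
Efficiency% = 0.855263 * 100 = 85.5263% ≈ 85.5%

85.5%


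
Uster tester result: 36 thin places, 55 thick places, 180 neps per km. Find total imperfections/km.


Formula: Total = thin places + thick places + neps
Total = 36 + 55 + 180
Total = 271 imperfections/km

271 imperfections/km


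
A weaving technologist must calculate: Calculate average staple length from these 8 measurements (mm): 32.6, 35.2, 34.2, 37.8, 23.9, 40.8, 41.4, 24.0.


Formula: Mean = sum of lengths / count
Sum = 32.6 + 35.2 + 34.2 + 37.8 + 23.9 + 40.8 + 41.4 + 24.0
Sum = 269.9 mm
Mean = 269.9 / 8 = 33.74 mm

33.74 mm


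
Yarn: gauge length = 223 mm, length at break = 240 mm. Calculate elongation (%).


Formula: Elongation (%) = ((L_break - L0) / L0) * 100
Step 1: Extension = 240 - 223 = 17 mm
Step 2: Elongation = (17 / 223) * 100
Step 3: Elongation = 0.076233 * 100 = 7.6233% ≈ 7.6%

7.6%


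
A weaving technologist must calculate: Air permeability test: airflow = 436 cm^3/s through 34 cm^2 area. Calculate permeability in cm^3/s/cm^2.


Formula: Air Permeability = Airflow / Test Area
AP = 436 cm^3/s / 34 cm^2
AP = 12.8 cm^3/s/cm^2

12.8 cm^3/s/cm^2


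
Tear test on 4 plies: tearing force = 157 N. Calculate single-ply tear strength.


Formula: Per-ply strength = Total force / Number of plies
Per-ply = 157 N / 4
Per-ply = 39.25 N

39.25 N


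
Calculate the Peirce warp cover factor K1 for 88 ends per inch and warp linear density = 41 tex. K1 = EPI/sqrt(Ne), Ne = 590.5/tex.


Formula: K1 = EPI / sqrt(Ne), with Ne = 590.5 / tex_warp
Step 1: Ne = 590.5 / 41 = 14.402
Step 2: sqrt(Ne) = sqrt(14.402) = 3.795
Step 3: K1 = 88 / 3.795 = 23.2

23.2


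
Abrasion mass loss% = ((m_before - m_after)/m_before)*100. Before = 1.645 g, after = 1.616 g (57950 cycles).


Formula: Mass loss% = ((m_before - m_after) / m_before) * 100
Step 1: Mass loss = 1.645 - 1.616 = 0.029 g
Step 2: Ratio = 0.029 / 1.645 = 0.0176292
Step 3: Mass loss% = 0.0176292 * 100 = 1.76292% ≈ 1.76%

1.76%


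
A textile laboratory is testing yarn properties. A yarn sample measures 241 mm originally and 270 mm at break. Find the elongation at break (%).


Formula: Elongation (%) = ((L_break - L0) / L0) * 100
Step 1: Extension = 270 - 241 = 29 mm
Step 2: Elongation = (29 / 241) * 100
Step 3: Elongation = 0.120332 * 100 = 12.0332% ≈ 12.0%

12.0%


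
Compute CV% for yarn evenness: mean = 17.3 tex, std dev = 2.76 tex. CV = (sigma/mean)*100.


Formula: CV% = (standard deviation / mean) * 100
Step 1: Ratio = 2.76 / 17.3 = 0.159538
Step 2: CV% = 0.159538 * 100 = 15.9538% ≈ 16.0%

16.0%


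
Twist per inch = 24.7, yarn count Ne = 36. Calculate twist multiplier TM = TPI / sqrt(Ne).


Formula: TM = TPI / sqrt(Ne)
Step 1: sqrt(Ne) = sqrt(36) = 6
Step 2: TM = 24.7 / 6 = 4.12

4.12 TM


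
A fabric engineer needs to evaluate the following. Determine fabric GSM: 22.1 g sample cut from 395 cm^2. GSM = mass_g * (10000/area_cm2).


Formula: GSM = mass_g / area_m2
Step 1: Convert area: 395 cm^2 = 395 / 10000 = 0.0395 m^2
Step 2: GSM = 22.1 g / 0.0395 m^2 = 559.5 g/m^2

559.5 g/m^2


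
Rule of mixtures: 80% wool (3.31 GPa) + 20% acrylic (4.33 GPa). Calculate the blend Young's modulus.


Formula: Blend property = (fraction_A * property_A) + (fraction_B * property_B)
Step 1: Contribution A = 80/100 * 3.31 GPa = 2.648 GPa
Step 2: Contribution B = 20/100 * 4.33 GPa = 0.866 GPa
Step 3: Blend Young's modulus = 2.648 + 0.866 = 3.514 GPa

3.514 GPa


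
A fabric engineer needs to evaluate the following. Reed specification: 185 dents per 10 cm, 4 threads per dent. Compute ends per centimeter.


Formula: EPC = (dents per 10 cm * ends per dent) / 10
Step 1: Total ends per 10 cm = 185 * 4 = 740
Step 2: EPC = 740 / 10 = 74.0 ends/cm

74.0 ends/cm


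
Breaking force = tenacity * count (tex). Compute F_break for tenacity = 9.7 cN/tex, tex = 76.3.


Formula: Breaking force = Tenacity * Linear density
F = 9.7 cN/tex * 76.3 tex
F = 740.11 cN

740.11 cN


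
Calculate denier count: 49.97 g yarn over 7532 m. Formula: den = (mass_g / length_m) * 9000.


Formula: den = (mass_g / length_m) * 9000
Substituting: den = (49.97 / 7532) * 9000
Intermediate: 49.97 / 7532 = 0.00663436 g/m
den = 0.00663436 * 9000 = 59.7 denier

59.7 denier


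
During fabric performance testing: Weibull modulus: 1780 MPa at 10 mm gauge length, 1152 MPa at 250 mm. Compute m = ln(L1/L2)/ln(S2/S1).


Formula: m = ln(L1/L2) / ln(S2/S1)
Step 1: ln(L1/L2) = ln(10/250) = -3.21888
Step 2: S2/S1 = 1152/1780 = 0.64719
Step 3: ln(S2/S1) = ln(0.64719) = -0.43512
Step 4: m = -3.21888 / -0.43512 = 7.40

7.40 (Weibull m)


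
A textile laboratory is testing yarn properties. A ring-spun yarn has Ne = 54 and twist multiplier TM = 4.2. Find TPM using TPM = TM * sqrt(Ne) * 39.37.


Formula: TPM = TM * sqrt(Ne) * 39.37
Step 1: sqrt(Ne) = sqrt(54) = 7.3485
Step 2: TM * sqrt(Ne) = 4.2 * 7.3485 = 30.8637
Step 3: TPM = 30.8637 * 39.37 = 1215 twists/m

1215 twists/m


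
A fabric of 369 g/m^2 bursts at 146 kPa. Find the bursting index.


Formula: Bursting Index = Bursting Strength / Fabric GSM
BI = 146 kPa / 369 g/m^2
BI = 0.396 kPa/(g/m^2)

0.396 kPa/(g/m^2)


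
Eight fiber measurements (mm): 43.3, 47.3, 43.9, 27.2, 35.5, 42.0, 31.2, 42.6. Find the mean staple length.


Formula: Mean = sum of lengths / count
Sum = 43.3 + 47.3 + 43.9 + 27.2 + 35.5 + 42.0 + 31.2 + 42.6
Sum = 313.0 mm
Mean = 313.0 / 8 = 39.13 mm

39.13 mm


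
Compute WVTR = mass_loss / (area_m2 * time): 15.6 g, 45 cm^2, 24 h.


Formula: WVTR = mass_loss / (area * time)
Step 1: Convert area: 45 cm^2 = 0.0045 m^2
Step 2: WVTR = 15.6 g / (0.0045 m^2 * 24 h)
Step 3: WVTR = 15.6 / 0.108 = 144.4 g/m^2/h

144.4 g/m^2/h


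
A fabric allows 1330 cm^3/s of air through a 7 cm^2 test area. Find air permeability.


Formula: Air Permeability = Airflow / Test Area
AP = 1330 cm^3/s / 7 cm^2
AP = 190.0 cm^3/s/cm^2

190.0 cm^3/s/cm^2


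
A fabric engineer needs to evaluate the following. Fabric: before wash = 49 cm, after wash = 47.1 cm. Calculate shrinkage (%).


Formula: Shrinkage% = ((L_before - L_after) / L_before) * 100
Step 1: Shrinkage = 49 - 47.1 = 1.9 cm
Step 2: Shrinkage% = (1.9 / 49) * 100
Step 3: Shrinkage% = 0.038776 * 100 = 3.8776% ≈ 3.9%

3.9%


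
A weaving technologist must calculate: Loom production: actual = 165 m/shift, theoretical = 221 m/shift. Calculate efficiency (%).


Formula: Efficiency% = (Actual output / Theoretical output) * 100
Efficiency% = (165 / 221) * 100
Efficiency% = 0.746606 * 100 = 74.6606% ≈ 74.7%

74.7%


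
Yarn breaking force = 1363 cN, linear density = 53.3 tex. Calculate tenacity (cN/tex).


Formula: Tenacity = Breaking force / Linear density
Tenacity = 1363 cN / 53.3 tex
Tenacity = 25.57 cN/tex

25.57 cN/tex


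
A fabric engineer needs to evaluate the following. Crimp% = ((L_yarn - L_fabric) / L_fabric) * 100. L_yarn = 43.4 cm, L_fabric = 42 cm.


Formula: Crimp% = ((L_yarn - L_fabric) / L_fabric) * 100
Step 1: Extension = 43.4 - 42 = 1.4 cm
Step 2: Crimp% = (1.4 / 42) * 100
Step 3: Crimp% = 0.033333 * 100 = 3.3333% ≈ 3.3%

3.3%


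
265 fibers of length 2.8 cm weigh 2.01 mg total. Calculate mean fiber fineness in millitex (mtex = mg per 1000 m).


Formula: fineness (mtex) = mass (mg) / total length (km) = (mass_mg / total_length_m) * 1000
Step 1: Convert fiber length: 2.8 cm = 0.028 m
Step 2: Total fiber length = 265 * 0.028 = 7.42 m
Step 3: Linear density = 2.01 mg / 7.42 m = 0.2709 mg/m
Step 4: fineness = 0.2709 * 1000 = 270.9 mtex

270.9 mtex


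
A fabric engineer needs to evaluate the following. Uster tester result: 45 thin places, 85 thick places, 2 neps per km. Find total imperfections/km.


Formula: Total = thin places + thick places + neps
Total = 45 + 85 + 2
Total = 132 imperfections/km

132 imperfections/km


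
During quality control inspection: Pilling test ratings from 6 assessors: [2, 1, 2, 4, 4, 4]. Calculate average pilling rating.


Formula: Mean = sum / count
Sum = 2 + 1 + 2 + 4 + 4 + 4 = 17
Mean = 17 / 6 = 2.8

2.8


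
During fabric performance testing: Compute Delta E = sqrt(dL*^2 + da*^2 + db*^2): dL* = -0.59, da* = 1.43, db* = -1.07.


Formula: Delta E = sqrt(dL*^2 + da*^2 + db*^2)
Step 1: dL*^2 = (-0.59)^2 = 0.3481
Step 2: da*^2 = 1.43^2 = 2.0449
Step 3: db*^2 = (-1.07)^2 = 1.1449
Step 4: Sum = 0.3481 + 2.0449 + 1.1449 = 3.5379
Step 5: Delta E = sqrt(3.5379) = 1.88

1.88 Delta E


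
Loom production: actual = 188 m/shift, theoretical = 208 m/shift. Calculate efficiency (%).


Formula: Efficiency% = (Actual output / Theoretical output) * 100
Efficiency% = (188 / 208) * 100
Efficiency% = 0.903846 * 100 = 90.3846% ≈ 90.4%

90.4%


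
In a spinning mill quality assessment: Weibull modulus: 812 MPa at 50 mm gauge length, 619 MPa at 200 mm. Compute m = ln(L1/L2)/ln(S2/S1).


Formula: m = ln(L1/L2) / ln(S2/S1)
Step 1: ln(L1/L2) = ln(50/200) = -1.38629
Step 2: S2/S1 = 619/812 = 0.76232
Step 3: ln(S2/S1) = ln(0.76232) = -0.27139
Step 4: m = -1.38629 / -0.27139 = 5.11

5.11 (Weibull m)


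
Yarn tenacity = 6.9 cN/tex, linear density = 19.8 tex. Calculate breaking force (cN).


Formula: Breaking force = Tenacity * Linear density
F = 6.9 cN/tex * 19.8 tex
F = 136.62 cN

136.62 cN


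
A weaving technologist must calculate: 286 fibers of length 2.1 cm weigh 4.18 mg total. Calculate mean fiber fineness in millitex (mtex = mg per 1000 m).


Formula: fineness (mtex) = mass (mg) / total length (km) = (mass_mg / total_length_m) * 1000
Step 1: Convert fiber length: 2.1 cm = 0.021 m
Step 2: Total fiber length = 286 * 0.021 = 6.006 m
Step 3: Linear density = 4.18 mg / 6.006 m = 0.6960 mg/m
Step 4: fineness = 0.6960 * 1000 = 696.0 mtex

696.0 mtex


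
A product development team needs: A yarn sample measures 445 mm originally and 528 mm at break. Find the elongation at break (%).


Formula: Elongation (%) = ((L_break - L0) / L0) * 100
Step 1: Extension = 528 - 445 = 83 mm
Step 2: Elongation = (83 / 445) * 100
Step 3: Elongation = 0.186517 * 100 = 18.6517% ≈ 18.7%

18.7%


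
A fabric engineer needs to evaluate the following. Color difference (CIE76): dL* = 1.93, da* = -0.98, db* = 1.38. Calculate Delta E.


Formula: Delta E = sqrt(dL*^2 + da*^2 + db*^2)
Step 1: dL*^2 = 1.93^2 = 3.7249
Step 2: da*^2 = (-0.98)^2 = 0.9604
Step 3: db*^2 = 1.38^2 = 1.9044
Step 4: Sum = 3.7249 + 0.9604 + 1.9044 = 6.5897
Step 5: Delta E = sqrt(6.5897) = 2.57

2.57 Delta E


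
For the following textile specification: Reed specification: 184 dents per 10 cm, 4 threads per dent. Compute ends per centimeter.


Formula: EPC = (dents per 10 cm * ends per dent) / 10
Step 1: Total ends per 10 cm = 184 * 4 = 736
Step 2: EPC = 736 / 10 = 73.6 ends/cm

73.6 ends/cm


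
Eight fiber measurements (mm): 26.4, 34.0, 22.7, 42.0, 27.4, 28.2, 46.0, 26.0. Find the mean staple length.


Formula: Mean = sum of lengths / count
Sum = 26.4 + 34.0 + 22.7 + 42.0 + 27.4 + 28.2 + 46.0 + 26.0
Sum = 252.7 mm
Mean = 252.7 / 8 = 31.59 mm

31.59 mm


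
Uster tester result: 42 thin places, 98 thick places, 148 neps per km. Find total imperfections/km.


Formula: Total = thin places + thick places + neps
Total = 42 + 98 + 148
Total = 288 imperfections/km

288 imperfections/km


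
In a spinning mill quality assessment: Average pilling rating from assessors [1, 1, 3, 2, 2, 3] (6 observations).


Formula: Mean = sum / count
Sum = 1 + 1 + 3 + 2 + 2 + 3 = 12
Mean = 12 / 6 = 2.0

2.0


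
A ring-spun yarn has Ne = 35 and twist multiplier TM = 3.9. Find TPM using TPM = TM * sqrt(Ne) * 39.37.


Formula: TPM = TM * sqrt(Ne) * 39.37
Step 1: sqrt(Ne) = sqrt(35) = 5.9161
Step 2: TM * sqrt(Ne) = 3.9 * 5.9161 = 23.0728
Step 3: TPM = 23.0728 * 39.37 = 908 twists/m

908 twists/m


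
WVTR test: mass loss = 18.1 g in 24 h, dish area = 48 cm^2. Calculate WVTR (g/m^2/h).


Formula: WVTR = mass_loss / (area * time)
Step 1: Convert area: 48 cm^2 = 0.0048 m^2
Step 2: WVTR = 18.1 g / (0.0048 m^2 * 24 h)
Step 3: WVTR = 18.1 / 0.1152 = 157.1 g/m^2/h

157.1 g/m^2/h


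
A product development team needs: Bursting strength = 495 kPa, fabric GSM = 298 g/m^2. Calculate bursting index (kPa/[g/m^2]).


Formula: Bursting Index = Bursting Strength / Fabric GSM
BI = 495 kPa / 298 g/m^2
BI = 1.661 kPa/(g/m^2)

1.661 kPa/(g/m^2)


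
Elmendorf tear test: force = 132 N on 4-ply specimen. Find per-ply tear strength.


Formula: Per-ply strength = Total force / Number of plies
Per-ply = 132 N / 4
Per-ply = 33 N

33 N


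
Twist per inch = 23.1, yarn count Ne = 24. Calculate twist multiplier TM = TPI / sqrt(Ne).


Formula: TM = TPI / sqrt(Ne)
Step 1: sqrt(Ne) = sqrt(24) = 4.899
Step 2: TM = 23.1 / 4.899 = 4.72

4.72 TM


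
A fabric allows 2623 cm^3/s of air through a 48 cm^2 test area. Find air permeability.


Formula: Air Permeability = Airflow / Test Area
AP = 2623 cm^3/s / 48 cm^2
AP = 54.6 cm^3/s/cm^2

54.6 cm^3/s/cm^2


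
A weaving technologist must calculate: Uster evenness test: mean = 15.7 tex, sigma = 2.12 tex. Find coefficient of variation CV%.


Formula: CV% = (standard deviation / mean) * 100
Step 1: Ratio = 2.12 / 15.7 = 0.135032
Step 2: CV% = 0.135032 * 100 = 13.5032% ≈ 13.5%

13.5%


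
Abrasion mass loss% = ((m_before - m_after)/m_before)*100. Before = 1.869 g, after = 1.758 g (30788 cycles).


Formula: Mass loss% = ((m_before - m_after) / m_before) * 100
Step 1: Mass loss = 1.869 - 1.758 = 0.111 g
Step 2: Ratio = 0.111 / 1.869 = 0.05939
Step 3: Mass loss% = 0.05939 * 100 = 5.939% ≈ 5.94%

5.94%


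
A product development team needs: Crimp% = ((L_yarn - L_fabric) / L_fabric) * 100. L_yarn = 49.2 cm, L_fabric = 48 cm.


Formula: Crimp% = ((L_yarn - L_fabric) / L_fabric) * 100
Step 1: Extension = 49.2 - 48 = 1.2 cm
Step 2: Crimp% = (1.2 / 48) * 100
Step 3: Crimp% = 0.025 * 100 = 2.5%

2.5%


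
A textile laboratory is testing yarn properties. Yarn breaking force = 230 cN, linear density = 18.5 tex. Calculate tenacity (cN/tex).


Formula: Tenacity = Breaking force / Linear density
Tenacity = 230 cN / 18.5 tex
Tenacity = 12.43 cN/tex

12.43 cN/tex


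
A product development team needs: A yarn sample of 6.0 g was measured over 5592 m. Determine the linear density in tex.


Formula: Tex = (mass_g / length_m) * 1000
Substituting: Tex = (6.0 / 5592) * 1000
Intermediate: 6.0 / 5592 = 0.00107296 g/m
Tex = 0.00107296 * 1000 = 1.07 tex

1.07 tex


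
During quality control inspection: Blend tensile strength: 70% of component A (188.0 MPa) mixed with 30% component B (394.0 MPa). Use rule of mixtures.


Formula: Blend property = (fraction_A * property_A) + (fraction_B * property_B)
Step 1: Contribution A = 70/100 * 188.0 MPa = 131.6 MPa
Step 2: Contribution B = 30/100 * 394.0 MPa = 118.2 MPa
Step 3: Blend tensile strength = 131.6 + 118.2 = 249.8 MPa

249.8 MPa


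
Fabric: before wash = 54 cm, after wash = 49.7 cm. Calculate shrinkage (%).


Formula: Shrinkage% = ((L_before - L_after) / L_before) * 100
Step 1: Shrinkage = 54 - 49.7 = 4.3 cm
Step 2: Shrinkage% = (4.3 / 54) * 100
Step 3: Shrinkage% = 0.07963 * 100 = 7.963% ≈ 8.0%

8.0%


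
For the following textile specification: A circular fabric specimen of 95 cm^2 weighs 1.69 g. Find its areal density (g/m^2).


Formula: GSM = mass_g / area_m2
Step 1: Convert area: 95 cm^2 = 95 / 10000 = 0.0095 m^2
Step 2: GSM = 1.69 g / 0.0095 m^2 = 177.9 g/m^2

177.9 g/m^2


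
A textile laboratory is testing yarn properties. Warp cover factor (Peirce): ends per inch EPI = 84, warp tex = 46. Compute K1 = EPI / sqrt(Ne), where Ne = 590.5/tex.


Formula: K1 = EPI / sqrt(Ne), with Ne = 590.5 / tex_warp
Step 1: Ne = 590.5 / 46 = 12.837
Step 2: sqrt(Ne) = sqrt(12.837) = 3.5829
Step 3: K1 = 84 / 3.5829 = 23.4

23.4


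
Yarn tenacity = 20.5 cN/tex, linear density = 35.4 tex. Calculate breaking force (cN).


Formula: Breaking force = Tenacity * Linear density
F = 20.5 cN/tex * 35.4 tex
F = 725.70 cN

725.70 cN


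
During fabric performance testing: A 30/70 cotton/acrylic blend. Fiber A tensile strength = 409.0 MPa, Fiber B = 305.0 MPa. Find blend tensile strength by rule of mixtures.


Formula: Blend property = (fraction_A * property_A) + (fraction_B * property_B)
Step 1: Contribution A = 30/100 * 409.0 MPa = 122.7 MPa
Step 2: Contribution B = 70/100 * 305.0 MPa = 213.5 MPa
Step 3: Blend tensile strength = 122.7 + 213.5 = 336.2 MPa

336.2 MPa
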